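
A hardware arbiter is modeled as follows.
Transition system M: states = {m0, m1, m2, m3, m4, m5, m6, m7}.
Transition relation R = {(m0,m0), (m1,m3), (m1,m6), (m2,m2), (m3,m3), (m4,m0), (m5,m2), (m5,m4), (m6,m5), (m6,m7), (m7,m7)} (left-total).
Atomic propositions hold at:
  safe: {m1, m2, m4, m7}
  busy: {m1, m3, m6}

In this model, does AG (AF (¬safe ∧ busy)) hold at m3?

Yes

Sat(¬safe) = {m0, m3, m5, m6}
Sat(¬safe ∧ busy) = {m3, m6}
AF (¬safe ∧ busy): least fixpoint, start Z0 = {m3, m6}, add states with every successor in Z. Z1 = {m1, m3, m6}; fixed.
Sat(AF (¬safe ∧ busy)) = {m1, m3, m6}
AG (AF (¬safe ∧ busy)): greatest fixpoint, start Z0 = {m1, m3, m6}, keep only states in Sat with every successor in Z. Z1 = {m1, m3}; Z2 = {m3}; fixed.
Sat(AG (AF (¬safe ∧ busy))) = {m3}
m3 ∈ Sat(AG (AF (¬safe ∧ busy))) = {m3}, so the formula holds at m3.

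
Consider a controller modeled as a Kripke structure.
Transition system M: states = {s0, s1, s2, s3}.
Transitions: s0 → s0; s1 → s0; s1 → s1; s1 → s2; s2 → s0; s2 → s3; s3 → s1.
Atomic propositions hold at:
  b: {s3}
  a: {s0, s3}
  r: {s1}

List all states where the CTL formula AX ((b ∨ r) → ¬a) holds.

Sat(b ∨ r) = {s1, s3}
Sat(¬a) = {s1, s2}
Sat((b ∨ r) → ¬a) = {s0, s1, s2}
Sat(AX ((b ∨ r) → ¬a)) = {s : every successor in {s0, s1, s2}} = {s0, s1, s3}

{s0, s1, s3}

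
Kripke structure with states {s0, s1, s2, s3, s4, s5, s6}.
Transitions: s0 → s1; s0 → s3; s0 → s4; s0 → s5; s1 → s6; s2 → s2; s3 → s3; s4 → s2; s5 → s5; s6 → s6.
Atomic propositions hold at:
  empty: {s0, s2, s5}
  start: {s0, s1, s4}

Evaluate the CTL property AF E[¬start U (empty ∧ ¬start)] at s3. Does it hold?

Sat(¬start) = {s2, s3, s5, s6}
Sat(empty ∧ ¬start) = {s2, s5}
E[¬start U (empty ∧ ¬start)]: least fixpoint, start Z0 = Sat((empty ∧ ¬start)) = {s2, s5}, add states in Sat(¬start) with some successor in Z. Already a fixed point.
Sat(E[¬start U (empty ∧ ¬start)]) = {s2, s5}
AF E[¬start U (empty ∧ ¬start)]: least fixpoint, start Z0 = {s2, s5}, add states with every successor in Z. Z1 = {s2, s4, s5}; fixed.
Sat(AF E[¬start U (empty ∧ ¬start)]) = {s2, s4, s5}
s3 ∉ Sat(AF E[¬start U (empty ∧ ¬start)]) = {s2, s4, s5}, so the formula does not hold at s3.

No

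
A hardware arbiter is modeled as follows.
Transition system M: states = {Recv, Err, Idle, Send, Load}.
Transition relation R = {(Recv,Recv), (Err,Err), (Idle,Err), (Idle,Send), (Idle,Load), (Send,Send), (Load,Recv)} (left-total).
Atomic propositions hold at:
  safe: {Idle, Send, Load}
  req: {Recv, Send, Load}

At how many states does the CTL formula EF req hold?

EF req: least fixpoint, start Z0 = {Recv, Send, Load}, add states with some successor in Z. Z1 = {Recv, Idle, Send, Load}; fixed.
Sat(EF req) = {Recv, Idle, Send, Load}
|Sat(EF req)| = |{Recv, Idle, Send, Load}| = 4.

4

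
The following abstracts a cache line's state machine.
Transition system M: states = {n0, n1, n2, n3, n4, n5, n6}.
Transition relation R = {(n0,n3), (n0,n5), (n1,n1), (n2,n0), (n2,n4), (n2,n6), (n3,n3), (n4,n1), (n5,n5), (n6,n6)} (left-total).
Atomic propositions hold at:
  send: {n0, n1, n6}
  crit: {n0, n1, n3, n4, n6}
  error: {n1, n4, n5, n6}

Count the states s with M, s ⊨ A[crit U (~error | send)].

6

Sat(~error) = {n0, n2, n3}
Sat(~error | send) = {n0, n1, n2, n3, n6}
A[crit U (~error | send)]: least fixpoint, start Z0 = Sat((~error | send)) = {n0, n1, n2, n3, n6}, add states in Sat(crit) with every successor in Z. Z1 = {n0, n1, n2, n3, n4, n6}; fixed.
Sat(A[crit U (~error | send)]) = {n0, n1, n2, n3, n4, n6}
|Sat(A[crit U (~error | send)])| = |{n0, n1, n2, n3, n4, n6}| = 6.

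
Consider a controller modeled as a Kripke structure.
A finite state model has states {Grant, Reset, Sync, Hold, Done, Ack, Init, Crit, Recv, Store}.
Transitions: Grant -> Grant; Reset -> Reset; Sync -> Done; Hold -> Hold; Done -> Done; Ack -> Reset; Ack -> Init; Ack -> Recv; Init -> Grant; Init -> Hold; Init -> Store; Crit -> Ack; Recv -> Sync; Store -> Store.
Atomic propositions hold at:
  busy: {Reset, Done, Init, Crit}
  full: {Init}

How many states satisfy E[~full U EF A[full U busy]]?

7

Sat(~full) = {Grant, Reset, Sync, Hold, Done, Ack, Crit, Recv, Store}
A[full U busy]: least fixpoint, start Z0 = Sat(busy) = {Reset, Done, Init, Crit}, add states in Sat(full) with every successor in Z. Already a fixed point.
Sat(A[full U busy]) = {Reset, Done, Init, Crit}
EF A[full U busy]: least fixpoint, start Z0 = {Reset, Done, Init, Crit}, add states with some successor in Z. Z1 = {Reset, Sync, Done, Ack, Init, Crit}; Z2 = {Reset, Sync, Done, Ack, Init, Crit, Recv}; fixed.
Sat(EF A[full U busy]) = {Reset, Sync, Done, Ack, Init, Crit, Recv}
E[~full U EF A[full U busy]]: least fixpoint, start Z0 = Sat(EF A[full U busy]) = {Reset, Sync, Done, Ack, Init, Crit, Recv}, add states in Sat(~full) with some successor in Z. Already a fixed point.
Sat(E[~full U EF A[full U busy]]) = {Reset, Sync, Done, Ack, Init, Crit, Recv}
|Sat(E[~full U EF A[full U busy]])| = |{Reset, Sync, Done, Ack, Init, Crit, Recv}| = 7.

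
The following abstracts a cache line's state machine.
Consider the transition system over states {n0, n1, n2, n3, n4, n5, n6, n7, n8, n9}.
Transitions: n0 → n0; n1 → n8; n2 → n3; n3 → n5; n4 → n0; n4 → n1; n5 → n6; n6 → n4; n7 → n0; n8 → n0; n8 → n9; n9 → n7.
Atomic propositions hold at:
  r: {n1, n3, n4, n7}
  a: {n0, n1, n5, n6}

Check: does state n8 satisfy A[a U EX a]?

Sat(EX a) = {s : some successor in {n0, n1, n5, n6}} = {n0, n3, n4, n5, n7, n8}
A[a U EX a]: least fixpoint, start Z0 = Sat(EX a) = {n0, n3, n4, n5, n7, n8}, add states in Sat(a) with every successor in Z. Z1 = {n0, n1, n3, n4, n5, n6, n7, n8}; fixed.
Sat(A[a U EX a]) = {n0, n1, n3, n4, n5, n6, n7, n8}
n8 ∈ Sat(A[a U EX a]) = {n0, n1, n3, n4, n5, n6, n7, n8}, so the formula holds at n8.

Yes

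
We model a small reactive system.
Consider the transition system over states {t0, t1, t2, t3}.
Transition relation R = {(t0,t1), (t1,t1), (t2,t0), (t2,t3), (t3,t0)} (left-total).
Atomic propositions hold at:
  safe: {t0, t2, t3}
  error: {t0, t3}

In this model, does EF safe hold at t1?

EF safe: least fixpoint, start Z0 = {t0, t2, t3}, add states with some successor in Z. Already a fixed point.
Sat(EF safe) = {t0, t2, t3}
t1 ∉ Sat(EF safe) = {t0, t2, t3}, so the formula does not hold at t1.

No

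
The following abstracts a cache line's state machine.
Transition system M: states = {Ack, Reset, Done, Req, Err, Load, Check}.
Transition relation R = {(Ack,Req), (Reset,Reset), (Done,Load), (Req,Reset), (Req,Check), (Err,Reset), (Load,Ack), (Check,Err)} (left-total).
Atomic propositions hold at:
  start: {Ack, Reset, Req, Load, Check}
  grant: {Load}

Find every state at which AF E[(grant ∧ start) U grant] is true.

{Done, Load}

Sat(grant ∧ start) = {Load}
E[(grant ∧ start) U grant]: least fixpoint, start Z0 = Sat(grant) = {Load}, add states in Sat(grant ∧ start) with some successor in Z. Already a fixed point.
Sat(E[(grant ∧ start) U grant]) = {Load}
AF E[(grant ∧ start) U grant]: least fixpoint, start Z0 = {Load}, add states with every successor in Z. Z1 = {Done, Load}; fixed.
Sat(AF E[(grant ∧ start) U grant]) = {Done, Load}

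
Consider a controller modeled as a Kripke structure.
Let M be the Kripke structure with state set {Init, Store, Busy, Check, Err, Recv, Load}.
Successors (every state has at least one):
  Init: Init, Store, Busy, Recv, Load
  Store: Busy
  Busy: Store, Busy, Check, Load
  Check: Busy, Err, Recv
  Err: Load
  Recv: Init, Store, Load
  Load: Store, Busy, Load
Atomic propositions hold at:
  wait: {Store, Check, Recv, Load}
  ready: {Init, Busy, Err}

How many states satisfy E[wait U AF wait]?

5

AF wait: least fixpoint, start Z0 = {Store, Check, Recv, Load}, add states with every successor in Z. Z1 = {Store, Check, Err, Recv, Load}; fixed.
Sat(AF wait) = {Store, Check, Err, Recv, Load}
E[wait U AF wait]: least fixpoint, start Z0 = Sat(AF wait) = {Store, Check, Err, Recv, Load}, add states in Sat(wait) with some successor in Z. Already a fixed point.
Sat(E[wait U AF wait]) = {Store, Check, Err, Recv, Load}
|Sat(E[wait U AF wait])| = |{Store, Check, Err, Recv, Load}| = 5.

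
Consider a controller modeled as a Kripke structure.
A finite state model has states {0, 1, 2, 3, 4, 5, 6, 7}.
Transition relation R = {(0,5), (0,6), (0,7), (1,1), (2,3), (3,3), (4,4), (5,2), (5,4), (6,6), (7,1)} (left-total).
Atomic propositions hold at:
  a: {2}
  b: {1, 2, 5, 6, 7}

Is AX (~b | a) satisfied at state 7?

No

Sat(~b) = {0, 3, 4}
Sat(~b | a) = {0, 2, 3, 4}
Sat(AX (~b | a)) = {s : every successor in {0, 2, 3, 4}} = {2, 3, 4, 5}
7 ∉ Sat(AX (~b | a)) = {2, 3, 4, 5}, so the formula does not hold at 7.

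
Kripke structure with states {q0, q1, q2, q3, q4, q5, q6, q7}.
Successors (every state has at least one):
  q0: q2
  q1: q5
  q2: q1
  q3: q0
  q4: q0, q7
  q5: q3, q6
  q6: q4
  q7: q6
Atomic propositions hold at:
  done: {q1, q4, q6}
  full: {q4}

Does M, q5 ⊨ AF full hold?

AF full: least fixpoint, start Z0 = {q4}, add states with every successor in Z. Z1 = {q4, q6}; Z2 = {q4, q6, q7}; fixed.
Sat(AF full) = {q4, q6, q7}
q5 ∉ Sat(AF full) = {q4, q6, q7}, so the formula does not hold at q5.

No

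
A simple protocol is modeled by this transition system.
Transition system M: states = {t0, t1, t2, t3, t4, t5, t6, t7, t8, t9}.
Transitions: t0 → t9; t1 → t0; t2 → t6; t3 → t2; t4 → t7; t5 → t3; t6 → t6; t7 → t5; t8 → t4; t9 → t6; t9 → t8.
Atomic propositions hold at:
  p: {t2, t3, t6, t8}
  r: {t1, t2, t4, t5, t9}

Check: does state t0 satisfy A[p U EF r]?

EF r: least fixpoint, start Z0 = {t1, t2, t4, t5, t9}, add states with some successor in Z. Z1 = {t0, t1, t2, t3, t4, t5, t7, t8, t9}; fixed.
Sat(EF r) = {t0, t1, t2, t3, t4, t5, t7, t8, t9}
A[p U EF r]: least fixpoint, start Z0 = Sat(EF r) = {t0, t1, t2, t3, t4, t5, t7, t8, t9}, add states in Sat(p) with every successor in Z. Already a fixed point.
Sat(A[p U EF r]) = {t0, t1, t2, t3, t4, t5, t7, t8, t9}
t0 ∈ Sat(A[p U EF r]) = {t0, t1, t2, t3, t4, t5, t7, t8, t9}, so the formula holds at t0.

Yes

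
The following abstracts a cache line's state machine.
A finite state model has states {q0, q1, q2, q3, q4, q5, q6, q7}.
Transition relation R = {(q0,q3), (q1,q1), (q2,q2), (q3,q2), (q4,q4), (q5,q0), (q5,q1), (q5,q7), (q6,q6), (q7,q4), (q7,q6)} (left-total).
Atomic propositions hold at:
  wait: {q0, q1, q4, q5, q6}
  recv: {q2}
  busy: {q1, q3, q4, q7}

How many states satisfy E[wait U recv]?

1

E[wait U recv]: least fixpoint, start Z0 = Sat(recv) = {q2}, add states in Sat(wait) with some successor in Z. Already a fixed point.
Sat(E[wait U recv]) = {q2}
|Sat(E[wait U recv])| = |{q2}| = 1.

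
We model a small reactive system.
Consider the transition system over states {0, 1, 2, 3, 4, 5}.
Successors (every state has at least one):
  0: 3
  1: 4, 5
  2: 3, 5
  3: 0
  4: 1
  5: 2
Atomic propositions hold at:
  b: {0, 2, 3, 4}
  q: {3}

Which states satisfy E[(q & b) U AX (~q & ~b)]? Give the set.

{4}

Sat(q & b) = {3}
Sat(~q) = {0, 1, 2, 4, 5}
Sat(~b) = {1, 5}
Sat(~q & ~b) = {1, 5}
Sat(AX (~q & ~b)) = {s : every successor in {1, 5}} = {4}
E[(q & b) U AX (~q & ~b)]: least fixpoint, start Z0 = Sat(AX (~q & ~b)) = {4}, add states in Sat(q & b) with some successor in Z. Already a fixed point.
Sat(E[(q & b) U AX (~q & ~b)]) = {4}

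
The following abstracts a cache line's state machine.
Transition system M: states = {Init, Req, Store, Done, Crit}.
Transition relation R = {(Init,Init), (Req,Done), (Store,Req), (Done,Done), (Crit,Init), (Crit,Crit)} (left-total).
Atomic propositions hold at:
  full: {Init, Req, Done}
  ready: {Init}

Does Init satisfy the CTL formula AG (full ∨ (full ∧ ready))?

Yes

Sat(full ∧ ready) = {Init}
Sat(full ∨ (full ∧ ready)) = {Init, Req, Done}
AG (full ∨ (full ∧ ready)): greatest fixpoint, start Z0 = {Init, Req, Done}, keep only states in Sat with every successor in Z. Already a fixed point.
Sat(AG (full ∨ (full ∧ ready))) = {Init, Req, Done}
Init ∈ Sat(AG (full ∨ (full ∧ ready))) = {Init, Req, Done}, so the formula holds at Init.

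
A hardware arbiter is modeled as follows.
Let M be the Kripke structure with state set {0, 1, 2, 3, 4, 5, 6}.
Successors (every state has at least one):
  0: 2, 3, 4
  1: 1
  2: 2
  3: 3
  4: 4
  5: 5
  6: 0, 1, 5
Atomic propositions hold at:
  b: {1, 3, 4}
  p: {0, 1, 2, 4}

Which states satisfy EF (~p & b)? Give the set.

Sat(~p) = {3, 5, 6}
Sat(~p & b) = {3}
EF (~p & b): least fixpoint, start Z0 = {3}, add states with some successor in Z. Z1 = {0, 3}; Z2 = {0, 3, 6}; fixed.
Sat(EF (~p & b)) = {0, 3, 6}

{0, 3, 6}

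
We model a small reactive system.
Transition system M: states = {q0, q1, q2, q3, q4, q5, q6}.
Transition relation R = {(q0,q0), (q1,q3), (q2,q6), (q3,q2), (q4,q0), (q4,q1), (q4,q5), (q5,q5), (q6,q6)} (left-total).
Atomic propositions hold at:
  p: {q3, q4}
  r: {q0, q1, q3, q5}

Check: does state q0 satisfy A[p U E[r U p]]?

E[r U p]: least fixpoint, start Z0 = Sat(p) = {q3, q4}, add states in Sat(r) with some successor in Z. Z1 = {q1, q3, q4}; fixed.
Sat(E[r U p]) = {q1, q3, q4}
A[p U E[r U p]]: least fixpoint, start Z0 = Sat(E[r U p]) = {q1, q3, q4}, add states in Sat(p) with every successor in Z. Already a fixed point.
Sat(A[p U E[r U p]]) = {q1, q3, q4}
q0 ∉ Sat(A[p U E[r U p]]) = {q1, q3, q4}, so the formula does not hold at q0.

No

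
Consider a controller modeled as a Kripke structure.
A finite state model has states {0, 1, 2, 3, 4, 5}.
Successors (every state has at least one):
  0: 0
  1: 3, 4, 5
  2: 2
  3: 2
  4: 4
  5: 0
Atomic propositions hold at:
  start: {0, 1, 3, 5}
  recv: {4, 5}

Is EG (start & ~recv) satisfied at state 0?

Sat(~recv) = {0, 1, 2, 3}
Sat(start & ~recv) = {0, 1, 3}
EG (start & ~recv): greatest fixpoint, start Z0 = {0, 1, 3}, keep only states in Sat with some successor in Z. Z1 = {0, 1}; Z2 = {0}; fixed.
Sat(EG (start & ~recv)) = {0}
0 ∈ Sat(EG (start & ~recv)) = {0}, so the formula holds at 0.

Yes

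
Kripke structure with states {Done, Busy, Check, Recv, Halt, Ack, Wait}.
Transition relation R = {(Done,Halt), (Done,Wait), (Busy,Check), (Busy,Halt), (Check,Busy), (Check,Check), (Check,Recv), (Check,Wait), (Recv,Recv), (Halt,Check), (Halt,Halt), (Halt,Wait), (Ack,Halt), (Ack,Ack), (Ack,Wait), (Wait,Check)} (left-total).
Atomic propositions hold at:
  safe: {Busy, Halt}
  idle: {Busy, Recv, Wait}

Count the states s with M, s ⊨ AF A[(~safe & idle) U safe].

2

Sat(~safe) = {Done, Check, Recv, Ack, Wait}
Sat(~safe & idle) = {Recv, Wait}
A[(~safe & idle) U safe]: least fixpoint, start Z0 = Sat(safe) = {Busy, Halt}, add states in Sat(~safe & idle) with every successor in Z. Already a fixed point.
Sat(A[(~safe & idle) U safe]) = {Busy, Halt}
AF A[(~safe & idle) U safe]: least fixpoint, start Z0 = {Busy, Halt}, add states with every successor in Z. Already a fixed point.
Sat(AF A[(~safe & idle) U safe]) = {Busy, Halt}
|Sat(AF A[(~safe & idle) U safe])| = |{Busy, Halt}| = 2.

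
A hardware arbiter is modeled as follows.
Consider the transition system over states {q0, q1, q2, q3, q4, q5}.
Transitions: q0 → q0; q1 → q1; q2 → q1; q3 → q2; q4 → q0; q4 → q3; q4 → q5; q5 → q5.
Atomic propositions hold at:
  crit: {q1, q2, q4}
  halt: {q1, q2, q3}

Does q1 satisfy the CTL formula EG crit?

EG crit: greatest fixpoint, start Z0 = {q1, q2, q4}, keep only states in Sat with some successor in Z. Z1 = {q1, q2}; fixed.
Sat(EG crit) = {q1, q2}
q1 ∈ Sat(EG crit) = {q1, q2}, so the formula holds at q1.

Yes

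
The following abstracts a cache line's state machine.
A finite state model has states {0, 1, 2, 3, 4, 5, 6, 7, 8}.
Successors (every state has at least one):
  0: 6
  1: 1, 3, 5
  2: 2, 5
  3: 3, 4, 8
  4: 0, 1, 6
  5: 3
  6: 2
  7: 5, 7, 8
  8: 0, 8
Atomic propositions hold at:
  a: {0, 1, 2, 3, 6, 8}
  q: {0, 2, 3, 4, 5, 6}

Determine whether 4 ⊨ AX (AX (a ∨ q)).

Sat(a ∨ q) = {0, 1, 2, 3, 4, 5, 6, 8}
Sat(AX (a ∨ q)) = {s : every successor in {0, 1, 2, 3, 4, 5, 6, 8}} = {0, 1, 2, 3, 4, 5, 6, 8}
Sat(AX (AX (a ∨ q))) = {s : every successor in {0, 1, 2, 3, 4, 5, 6, 8}} = {0, 1, 2, 3, 4, 5, 6, 8}
4 ∈ Sat(AX (AX (a ∨ q))) = {0, 1, 2, 3, 4, 5, 6, 8}, so the formula holds at 4.

Yes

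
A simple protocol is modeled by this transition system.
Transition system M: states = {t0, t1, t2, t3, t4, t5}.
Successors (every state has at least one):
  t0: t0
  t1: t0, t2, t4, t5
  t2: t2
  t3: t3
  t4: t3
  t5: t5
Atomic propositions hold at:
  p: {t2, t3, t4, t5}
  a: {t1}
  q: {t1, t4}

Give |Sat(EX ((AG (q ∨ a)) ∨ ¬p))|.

2

Sat(q ∨ a) = {t1, t4}
AG (q ∨ a): greatest fixpoint, start Z0 = {t1, t4}, keep only states in Sat with every successor in Z. Z1 = ∅; fixed.
Sat(AG (q ∨ a)) = ∅
Sat(¬p) = {t0, t1}
Sat((AG (q ∨ a)) ∨ ¬p) = {t0, t1}
Sat(EX ((AG (q ∨ a)) ∨ ¬p)) = {s : some successor in {t0, t1}} = {t0, t1}
|Sat(EX ((AG (q ∨ a)) ∨ ¬p))| = |{t0, t1}| = 2.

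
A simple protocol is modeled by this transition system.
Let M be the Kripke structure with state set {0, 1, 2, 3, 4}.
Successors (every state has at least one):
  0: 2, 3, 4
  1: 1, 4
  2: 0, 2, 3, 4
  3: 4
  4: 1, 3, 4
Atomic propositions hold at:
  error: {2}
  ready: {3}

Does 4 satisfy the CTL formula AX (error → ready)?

Yes

Sat(error → ready) = {0, 1, 3, 4}
Sat(AX (error → ready)) = {s : every successor in {0, 1, 3, 4}} = {1, 3, 4}
4 ∈ Sat(AX (error → ready)) = {1, 3, 4}, so the formula holds at 4.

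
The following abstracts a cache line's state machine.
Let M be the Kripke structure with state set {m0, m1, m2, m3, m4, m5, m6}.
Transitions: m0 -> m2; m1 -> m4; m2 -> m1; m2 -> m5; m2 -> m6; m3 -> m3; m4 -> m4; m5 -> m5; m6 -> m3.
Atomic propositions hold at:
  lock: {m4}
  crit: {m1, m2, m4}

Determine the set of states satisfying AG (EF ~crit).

Sat(~crit) = {m0, m3, m5, m6}
EF ~crit: least fixpoint, start Z0 = {m0, m3, m5, m6}, add states with some successor in Z. Z1 = {m0, m2, m3, m5, m6}; fixed.
Sat(EF ~crit) = {m0, m2, m3, m5, m6}
AG (EF ~crit): greatest fixpoint, start Z0 = {m0, m2, m3, m5, m6}, keep only states in Sat with every successor in Z. Z1 = {m0, m3, m5, m6}; Z2 = {m3, m5, m6}; fixed.
Sat(AG (EF ~crit)) = {m3, m5, m6}

{m3, m5, m6}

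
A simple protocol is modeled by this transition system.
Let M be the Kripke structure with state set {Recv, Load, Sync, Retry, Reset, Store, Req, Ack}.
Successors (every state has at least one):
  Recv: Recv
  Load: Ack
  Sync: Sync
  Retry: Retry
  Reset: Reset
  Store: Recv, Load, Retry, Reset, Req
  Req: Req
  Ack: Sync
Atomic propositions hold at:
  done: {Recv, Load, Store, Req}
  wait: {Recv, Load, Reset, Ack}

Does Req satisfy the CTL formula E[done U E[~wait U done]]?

Yes

Sat(~wait) = {Sync, Retry, Store, Req}
E[~wait U done]: least fixpoint, start Z0 = Sat(done) = {Recv, Load, Store, Req}, add states in Sat(~wait) with some successor in Z. Already a fixed point.
Sat(E[~wait U done]) = {Recv, Load, Store, Req}
E[done U E[~wait U done]]: least fixpoint, start Z0 = Sat(E[~wait U done]) = {Recv, Load, Store, Req}, add states in Sat(done) with some successor in Z. Already a fixed point.
Sat(E[done U E[~wait U done]]) = {Recv, Load, Store, Req}
Req ∈ Sat(E[done U E[~wait U done]]) = {Recv, Load, Store, Req}, so the formula holds at Req.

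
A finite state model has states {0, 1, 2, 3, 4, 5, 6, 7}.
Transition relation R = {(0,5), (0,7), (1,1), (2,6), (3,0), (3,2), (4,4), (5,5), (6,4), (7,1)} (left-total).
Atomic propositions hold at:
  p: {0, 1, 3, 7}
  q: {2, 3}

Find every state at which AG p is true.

{1, 7}

AG p: greatest fixpoint, start Z0 = {0, 1, 3, 7}, keep only states in Sat with every successor in Z. Z1 = {1, 7}; fixed.
Sat(AG p) = {1, 7}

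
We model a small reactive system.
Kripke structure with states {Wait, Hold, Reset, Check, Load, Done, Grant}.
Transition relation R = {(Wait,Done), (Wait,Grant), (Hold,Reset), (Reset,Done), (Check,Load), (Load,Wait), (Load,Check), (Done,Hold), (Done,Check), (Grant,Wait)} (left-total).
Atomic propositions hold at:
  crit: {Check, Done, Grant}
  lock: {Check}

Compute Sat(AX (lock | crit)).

Sat(lock | crit) = {Check, Done, Grant}
Sat(AX (lock | crit)) = {s : every successor in {Check, Done, Grant}} = {Wait, Reset}

{Wait, Reset}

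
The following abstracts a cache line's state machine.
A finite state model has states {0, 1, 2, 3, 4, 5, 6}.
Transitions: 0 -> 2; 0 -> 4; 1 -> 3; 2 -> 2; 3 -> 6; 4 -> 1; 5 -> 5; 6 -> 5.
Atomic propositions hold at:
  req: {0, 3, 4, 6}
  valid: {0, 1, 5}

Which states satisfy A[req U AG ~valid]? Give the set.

Sat(~valid) = {2, 3, 4, 6}
AG ~valid: greatest fixpoint, start Z0 = {2, 3, 4, 6}, keep only states in Sat with every successor in Z. Z1 = {2, 3}; Z2 = {2}; fixed.
Sat(AG ~valid) = {2}
A[req U AG ~valid]: least fixpoint, start Z0 = Sat(AG ~valid) = {2}, add states in Sat(req) with every successor in Z. Already a fixed point.
Sat(A[req U AG ~valid]) = {2}

{2}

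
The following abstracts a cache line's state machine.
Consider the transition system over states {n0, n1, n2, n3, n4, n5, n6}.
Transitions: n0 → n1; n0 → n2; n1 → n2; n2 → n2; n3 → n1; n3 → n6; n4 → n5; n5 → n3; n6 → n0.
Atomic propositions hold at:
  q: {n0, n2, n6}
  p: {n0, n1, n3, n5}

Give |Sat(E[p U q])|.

E[p U q]: least fixpoint, start Z0 = Sat(q) = {n0, n2, n6}, add states in Sat(p) with some successor in Z. Z1 = {n0, n1, n2, n3, n6}; Z2 = {n0, n1, n2, n3, n5, n6}; fixed.
Sat(E[p U q]) = {n0, n1, n2, n3, n5, n6}
|Sat(E[p U q])| = |{n0, n1, n2, n3, n5, n6}| = 6.

6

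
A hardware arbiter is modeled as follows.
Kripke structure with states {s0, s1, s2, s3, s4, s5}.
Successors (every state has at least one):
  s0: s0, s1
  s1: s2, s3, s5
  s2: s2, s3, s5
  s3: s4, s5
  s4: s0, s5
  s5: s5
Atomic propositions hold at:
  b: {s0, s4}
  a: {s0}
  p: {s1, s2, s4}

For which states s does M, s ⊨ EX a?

{s0, s4}

Sat(EX a) = {s : some successor in {s0}} = {s0, s4}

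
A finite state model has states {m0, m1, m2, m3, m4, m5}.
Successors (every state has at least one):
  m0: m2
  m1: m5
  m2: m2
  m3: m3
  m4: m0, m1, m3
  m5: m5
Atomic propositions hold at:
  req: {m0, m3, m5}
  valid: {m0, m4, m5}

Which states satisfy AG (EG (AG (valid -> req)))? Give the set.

{m0, m1, m2, m3, m5}

Sat(valid -> req) = {m0, m1, m2, m3, m5}
AG (valid -> req): greatest fixpoint, start Z0 = {m0, m1, m2, m3, m5}, keep only states in Sat with every successor in Z. Already a fixed point.
Sat(AG (valid -> req)) = {m0, m1, m2, m3, m5}
EG (AG (valid -> req)): greatest fixpoint, start Z0 = {m0, m1, m2, m3, m5}, keep only states in Sat with some successor in Z. Already a fixed point.
Sat(EG (AG (valid -> req))) = {m0, m1, m2, m3, m5}
AG (EG (AG (valid -> req))): greatest fixpoint, start Z0 = {m0, m1, m2, m3, m5}, keep only states in Sat with every successor in Z. Already a fixed point.
Sat(AG (EG (AG (valid -> req)))) = {m0, m1, m2, m3, m5}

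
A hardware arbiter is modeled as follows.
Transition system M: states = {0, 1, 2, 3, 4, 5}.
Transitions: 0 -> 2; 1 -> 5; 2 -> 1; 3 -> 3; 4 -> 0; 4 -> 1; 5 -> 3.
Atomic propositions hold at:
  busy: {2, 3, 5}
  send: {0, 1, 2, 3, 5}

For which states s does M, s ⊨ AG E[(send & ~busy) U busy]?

Sat(~busy) = {0, 1, 4}
Sat(send & ~busy) = {0, 1}
E[(send & ~busy) U busy]: least fixpoint, start Z0 = Sat(busy) = {2, 3, 5}, add states in Sat(send & ~busy) with some successor in Z. Z1 = {0, 1, 2, 3, 5}; fixed.
Sat(E[(send & ~busy) U busy]) = {0, 1, 2, 3, 5}
AG E[(send & ~busy) U busy]: greatest fixpoint, start Z0 = {0, 1, 2, 3, 5}, keep only states in Sat with every successor in Z. Already a fixed point.
Sat(AG E[(send & ~busy) U busy]) = {0, 1, 2, 3, 5}

{0, 1, 2, 3, 5}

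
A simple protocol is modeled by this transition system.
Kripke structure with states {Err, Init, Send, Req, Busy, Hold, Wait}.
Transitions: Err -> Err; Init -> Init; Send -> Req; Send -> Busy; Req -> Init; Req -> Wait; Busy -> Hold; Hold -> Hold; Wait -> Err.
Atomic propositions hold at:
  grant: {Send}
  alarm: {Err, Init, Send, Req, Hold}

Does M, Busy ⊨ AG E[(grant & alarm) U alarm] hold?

No

Sat(grant & alarm) = {Send}
E[(grant & alarm) U alarm]: least fixpoint, start Z0 = Sat(alarm) = {Err, Init, Send, Req, Hold}, add states in Sat(grant & alarm) with some successor in Z. Already a fixed point.
Sat(E[(grant & alarm) U alarm]) = {Err, Init, Send, Req, Hold}
AG E[(grant & alarm) U alarm]: greatest fixpoint, start Z0 = {Err, Init, Send, Req, Hold}, keep only states in Sat with every successor in Z. Z1 = {Err, Init, Hold}; fixed.
Sat(AG E[(grant & alarm) U alarm]) = {Err, Init, Hold}
Busy ∉ Sat(AG E[(grant & alarm) U alarm]) = {Err, Init, Hold}, so the formula does not hold at Busy.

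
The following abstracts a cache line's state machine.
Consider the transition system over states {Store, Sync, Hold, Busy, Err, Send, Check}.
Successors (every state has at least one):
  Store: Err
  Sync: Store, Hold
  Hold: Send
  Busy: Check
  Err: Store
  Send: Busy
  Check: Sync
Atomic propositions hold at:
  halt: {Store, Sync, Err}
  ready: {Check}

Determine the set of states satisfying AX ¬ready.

Sat(¬ready) = {Store, Sync, Hold, Busy, Err, Send}
Sat(AX ¬ready) = {s : every successor in {Store, Sync, Hold, Busy, Err, Send}} = {Store, Sync, Hold, Err, Send, Check}

{Store, Sync, Hold, Err, Send, Check}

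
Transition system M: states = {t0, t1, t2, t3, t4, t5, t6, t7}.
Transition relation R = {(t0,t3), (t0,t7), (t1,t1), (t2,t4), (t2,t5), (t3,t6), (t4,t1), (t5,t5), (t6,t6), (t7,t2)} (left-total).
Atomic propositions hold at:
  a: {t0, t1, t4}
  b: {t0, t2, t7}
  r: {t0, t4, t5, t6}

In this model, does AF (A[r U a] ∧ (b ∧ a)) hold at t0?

A[r U a]: least fixpoint, start Z0 = Sat(a) = {t0, t1, t4}, add states in Sat(r) with every successor in Z. Already a fixed point.
Sat(A[r U a]) = {t0, t1, t4}
Sat(b ∧ a) = {t0}
Sat(A[r U a] ∧ (b ∧ a)) = {t0}
AF (A[r U a] ∧ (b ∧ a)): least fixpoint, start Z0 = {t0}, add states with every successor in Z. Already a fixed point.
Sat(AF (A[r U a] ∧ (b ∧ a))) = {t0}
t0 ∈ Sat(AF (A[r U a] ∧ (b ∧ a))) = {t0}, so the formula holds at t0.

Yes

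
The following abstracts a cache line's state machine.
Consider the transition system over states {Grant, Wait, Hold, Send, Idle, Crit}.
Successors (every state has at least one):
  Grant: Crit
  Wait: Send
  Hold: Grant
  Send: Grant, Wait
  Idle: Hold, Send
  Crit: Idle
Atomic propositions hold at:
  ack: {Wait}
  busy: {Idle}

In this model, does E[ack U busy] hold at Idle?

E[ack U busy]: least fixpoint, start Z0 = Sat(busy) = {Idle}, add states in Sat(ack) with some successor in Z. Already a fixed point.
Sat(E[ack U busy]) = {Idle}
Idle ∈ Sat(E[ack U busy]) = {Idle}, so the formula holds at Idle.

Yes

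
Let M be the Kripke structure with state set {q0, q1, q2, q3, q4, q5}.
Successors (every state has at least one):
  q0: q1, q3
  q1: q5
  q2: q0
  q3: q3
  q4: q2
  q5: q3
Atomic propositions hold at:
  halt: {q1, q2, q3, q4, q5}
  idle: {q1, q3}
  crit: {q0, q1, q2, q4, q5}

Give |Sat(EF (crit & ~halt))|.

3

Sat(~halt) = {q0}
Sat(crit & ~halt) = {q0}
EF (crit & ~halt): least fixpoint, start Z0 = {q0}, add states with some successor in Z. Z1 = {q0, q2}; Z2 = {q0, q2, q4}; fixed.
Sat(EF (crit & ~halt)) = {q0, q2, q4}
|Sat(EF (crit & ~halt))| = |{q0, q2, q4}| = 3.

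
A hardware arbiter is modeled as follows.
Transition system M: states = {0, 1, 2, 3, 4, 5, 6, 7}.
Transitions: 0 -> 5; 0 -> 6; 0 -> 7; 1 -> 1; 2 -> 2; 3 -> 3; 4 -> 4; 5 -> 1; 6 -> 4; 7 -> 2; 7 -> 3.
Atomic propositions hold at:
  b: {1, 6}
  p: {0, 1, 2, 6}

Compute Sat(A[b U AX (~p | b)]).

{0, 1, 3, 4, 5, 6}

Sat(~p) = {3, 4, 5, 7}
Sat(~p | b) = {1, 3, 4, 5, 6, 7}
Sat(AX (~p | b)) = {s : every successor in {1, 3, 4, 5, 6, 7}} = {0, 1, 3, 4, 5, 6}
A[b U AX (~p | b)]: least fixpoint, start Z0 = Sat(AX (~p | b)) = {0, 1, 3, 4, 5, 6}, add states in Sat(b) with every successor in Z. Already a fixed point.
Sat(A[b U AX (~p | b)]) = {0, 1, 3, 4, 5, 6}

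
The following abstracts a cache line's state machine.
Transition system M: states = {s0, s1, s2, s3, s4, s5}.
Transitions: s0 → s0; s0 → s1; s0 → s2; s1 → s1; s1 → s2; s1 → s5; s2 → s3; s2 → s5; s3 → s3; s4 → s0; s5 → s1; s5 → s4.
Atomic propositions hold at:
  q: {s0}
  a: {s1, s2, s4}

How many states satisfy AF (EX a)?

Sat(EX a) = {s : some successor in {s1, s2, s4}} = {s0, s1, s5}
AF (EX a): least fixpoint, start Z0 = {s0, s1, s5}, add states with every successor in Z. Z1 = {s0, s1, s4, s5}; fixed.
Sat(AF (EX a)) = {s0, s1, s4, s5}
|Sat(AF (EX a))| = |{s0, s1, s4, s5}| = 4.

4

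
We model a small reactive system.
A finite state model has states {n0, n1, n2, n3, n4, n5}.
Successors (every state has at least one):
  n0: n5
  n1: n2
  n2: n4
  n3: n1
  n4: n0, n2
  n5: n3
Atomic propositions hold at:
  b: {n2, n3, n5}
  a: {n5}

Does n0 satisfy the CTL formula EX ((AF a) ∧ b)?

AF a: least fixpoint, start Z0 = {n5}, add states with every successor in Z. Z1 = {n0, n5}; fixed.
Sat(AF a) = {n0, n5}
Sat((AF a) ∧ b) = {n5}
Sat(EX ((AF a) ∧ b)) = {s : some successor in {n5}} = {n0}
n0 ∈ Sat(EX ((AF a) ∧ b)) = {n0}, so the formula holds at n0.

Yes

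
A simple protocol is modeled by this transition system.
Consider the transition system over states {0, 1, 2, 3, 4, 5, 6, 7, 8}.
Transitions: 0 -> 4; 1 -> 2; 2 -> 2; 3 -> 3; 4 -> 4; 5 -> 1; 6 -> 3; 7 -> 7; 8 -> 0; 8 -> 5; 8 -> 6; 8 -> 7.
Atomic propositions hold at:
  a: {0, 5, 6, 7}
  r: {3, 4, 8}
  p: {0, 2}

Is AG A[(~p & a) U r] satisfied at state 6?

Sat(~p) = {1, 3, 4, 5, 6, 7, 8}
Sat(~p & a) = {5, 6, 7}
A[(~p & a) U r]: least fixpoint, start Z0 = Sat(r) = {3, 4, 8}, add states in Sat(~p & a) with every successor in Z. Z1 = {3, 4, 6, 8}; fixed.
Sat(A[(~p & a) U r]) = {3, 4, 6, 8}
AG A[(~p & a) U r]: greatest fixpoint, start Z0 = {3, 4, 6, 8}, keep only states in Sat with every successor in Z. Z1 = {3, 4, 6}; fixed.
Sat(AG A[(~p & a) U r]) = {3, 4, 6}
6 ∈ Sat(AG A[(~p & a) U r]) = {3, 4, 6}, so the formula holds at 6.

Yes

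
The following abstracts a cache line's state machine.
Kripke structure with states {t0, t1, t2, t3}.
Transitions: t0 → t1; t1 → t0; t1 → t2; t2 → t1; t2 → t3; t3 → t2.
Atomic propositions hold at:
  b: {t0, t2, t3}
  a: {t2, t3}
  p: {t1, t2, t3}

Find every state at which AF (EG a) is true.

EG a: greatest fixpoint, start Z0 = {t2, t3}, keep only states in Sat with some successor in Z. Already a fixed point.
Sat(EG a) = {t2, t3}
AF (EG a): least fixpoint, start Z0 = {t2, t3}, add states with every successor in Z. Already a fixed point.
Sat(AF (EG a)) = {t2, t3}

{t2, t3}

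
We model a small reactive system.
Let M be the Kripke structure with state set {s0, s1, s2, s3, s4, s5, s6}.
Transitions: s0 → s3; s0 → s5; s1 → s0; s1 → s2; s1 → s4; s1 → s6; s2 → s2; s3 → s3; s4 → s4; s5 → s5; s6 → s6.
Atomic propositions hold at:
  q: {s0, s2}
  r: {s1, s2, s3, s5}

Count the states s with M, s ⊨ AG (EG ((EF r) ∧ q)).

1

EF r: least fixpoint, start Z0 = {s1, s2, s3, s5}, add states with some successor in Z. Z1 = {s0, s1, s2, s3, s5}; fixed.
Sat(EF r) = {s0, s1, s2, s3, s5}
Sat((EF r) ∧ q) = {s0, s2}
EG ((EF r) ∧ q): greatest fixpoint, start Z0 = {s0, s2}, keep only states in Sat with some successor in Z. Z1 = {s2}; fixed.
Sat(EG ((EF r) ∧ q)) = {s2}
AG (EG ((EF r) ∧ q)): greatest fixpoint, start Z0 = {s2}, keep only states in Sat with every successor in Z. Already a fixed point.
Sat(AG (EG ((EF r) ∧ q))) = {s2}
|Sat(AG (EG ((EF r) ∧ q)))| = |{s2}| = 1.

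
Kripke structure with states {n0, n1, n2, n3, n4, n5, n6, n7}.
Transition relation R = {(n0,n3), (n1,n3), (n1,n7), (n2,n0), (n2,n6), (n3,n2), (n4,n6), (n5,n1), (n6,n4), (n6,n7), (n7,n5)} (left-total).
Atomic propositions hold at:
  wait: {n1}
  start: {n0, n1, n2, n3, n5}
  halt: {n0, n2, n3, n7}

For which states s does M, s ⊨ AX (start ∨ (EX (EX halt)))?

Sat(EX halt) = {s : some successor in {n0, n2, n3, n7}} = {n0, n1, n2, n3, n6}
Sat(EX (EX halt)) = {s : some successor in {n0, n1, n2, n3, n6}} = {n0, n1, n2, n3, n4, n5}
Sat(start ∨ (EX (EX halt))) = {n0, n1, n2, n3, n4, n5}
Sat(AX (start ∨ (EX (EX halt)))) = {s : every successor in {n0, n1, n2, n3, n4, n5}} = {n0, n3, n5, n7}

{n0, n3, n5, n7}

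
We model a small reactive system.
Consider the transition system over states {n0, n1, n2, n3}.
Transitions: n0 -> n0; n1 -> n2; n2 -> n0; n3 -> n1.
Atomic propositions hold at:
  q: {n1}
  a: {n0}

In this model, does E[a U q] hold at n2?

No

E[a U q]: least fixpoint, start Z0 = Sat(q) = {n1}, add states in Sat(a) with some successor in Z. Already a fixed point.
Sat(E[a U q]) = {n1}
n2 ∉ Sat(E[a U q]) = {n1}, so the formula does not hold at n2.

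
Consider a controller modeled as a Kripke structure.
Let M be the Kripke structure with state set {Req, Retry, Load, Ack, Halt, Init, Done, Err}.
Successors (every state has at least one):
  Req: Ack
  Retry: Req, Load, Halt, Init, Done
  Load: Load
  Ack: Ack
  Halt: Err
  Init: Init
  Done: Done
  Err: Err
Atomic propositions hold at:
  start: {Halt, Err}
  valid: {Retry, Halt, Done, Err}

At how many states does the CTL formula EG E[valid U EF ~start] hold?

Sat(~start) = {Req, Retry, Load, Ack, Init, Done}
EF ~start: least fixpoint, start Z0 = {Req, Retry, Load, Ack, Init, Done}, add states with some successor in Z. Already a fixed point.
Sat(EF ~start) = {Req, Retry, Load, Ack, Init, Done}
E[valid U EF ~start]: least fixpoint, start Z0 = Sat(EF ~start) = {Req, Retry, Load, Ack, Init, Done}, add states in Sat(valid) with some successor in Z. Already a fixed point.
Sat(E[valid U EF ~start]) = {Req, Retry, Load, Ack, Init, Done}
EG E[valid U EF ~start]: greatest fixpoint, start Z0 = {Req, Retry, Load, Ack, Init, Done}, keep only states in Sat with some successor in Z. Already a fixed point.
Sat(EG E[valid U EF ~start]) = {Req, Retry, Load, Ack, Init, Done}
|Sat(EG E[valid U EF ~start])| = |{Req, Retry, Load, Ack, Init, Done}| = 6.

6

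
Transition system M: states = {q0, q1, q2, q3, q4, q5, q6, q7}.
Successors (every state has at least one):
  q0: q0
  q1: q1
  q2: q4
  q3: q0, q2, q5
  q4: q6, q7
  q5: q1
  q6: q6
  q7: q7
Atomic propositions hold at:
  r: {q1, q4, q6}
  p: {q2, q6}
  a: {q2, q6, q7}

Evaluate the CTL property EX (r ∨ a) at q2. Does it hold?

Sat(r ∨ a) = {q1, q2, q4, q6, q7}
Sat(EX (r ∨ a)) = {s : some successor in {q1, q2, q4, q6, q7}} = {q1, q2, q3, q4, q5, q6, q7}
q2 ∈ Sat(EX (r ∨ a)) = {q1, q2, q3, q4, q5, q6, q7}, so the formula holds at q2.

Yes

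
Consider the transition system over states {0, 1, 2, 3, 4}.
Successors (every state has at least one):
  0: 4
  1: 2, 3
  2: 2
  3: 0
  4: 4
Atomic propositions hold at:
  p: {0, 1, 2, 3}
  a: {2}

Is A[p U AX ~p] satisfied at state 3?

Sat(~p) = {4}
Sat(AX ~p) = {s : every successor in {4}} = {0, 4}
A[p U AX ~p]: least fixpoint, start Z0 = Sat(AX ~p) = {0, 4}, add states in Sat(p) with every successor in Z. Z1 = {0, 3, 4}; fixed.
Sat(A[p U AX ~p]) = {0, 3, 4}
3 ∈ Sat(A[p U AX ~p]) = {0, 3, 4}, so the formula holds at 3.

Yes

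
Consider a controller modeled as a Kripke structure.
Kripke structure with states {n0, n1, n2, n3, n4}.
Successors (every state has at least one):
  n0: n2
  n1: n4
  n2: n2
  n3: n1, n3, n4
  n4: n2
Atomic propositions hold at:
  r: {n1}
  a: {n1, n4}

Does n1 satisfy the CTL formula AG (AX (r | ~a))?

No

Sat(~a) = {n0, n2, n3}
Sat(r | ~a) = {n0, n1, n2, n3}
Sat(AX (r | ~a)) = {s : every successor in {n0, n1, n2, n3}} = {n0, n2, n4}
AG (AX (r | ~a)): greatest fixpoint, start Z0 = {n0, n2, n4}, keep only states in Sat with every successor in Z. Already a fixed point.
Sat(AG (AX (r | ~a))) = {n0, n2, n4}
n1 ∉ Sat(AG (AX (r | ~a))) = {n0, n2, n4}, so the formula does not hold at n1.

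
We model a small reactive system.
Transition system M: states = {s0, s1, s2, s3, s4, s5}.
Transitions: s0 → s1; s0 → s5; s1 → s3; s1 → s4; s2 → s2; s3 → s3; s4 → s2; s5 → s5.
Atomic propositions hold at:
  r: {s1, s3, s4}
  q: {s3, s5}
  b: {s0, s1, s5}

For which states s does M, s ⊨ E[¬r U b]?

{s0, s1, s5}

Sat(¬r) = {s0, s2, s5}
E[¬r U b]: least fixpoint, start Z0 = Sat(b) = {s0, s1, s5}, add states in Sat(¬r) with some successor in Z. Already a fixed point.
Sat(E[¬r U b]) = {s0, s1, s5}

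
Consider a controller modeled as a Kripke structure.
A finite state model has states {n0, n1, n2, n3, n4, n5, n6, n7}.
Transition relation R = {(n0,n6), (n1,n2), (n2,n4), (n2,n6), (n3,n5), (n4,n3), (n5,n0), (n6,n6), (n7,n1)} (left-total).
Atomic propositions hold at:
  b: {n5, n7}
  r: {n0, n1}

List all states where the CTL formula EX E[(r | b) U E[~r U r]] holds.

Sat(r | b) = {n0, n1, n5, n7}
Sat(~r) = {n2, n3, n4, n5, n6, n7}
E[~r U r]: least fixpoint, start Z0 = Sat(r) = {n0, n1}, add states in Sat(~r) with some successor in Z. Z1 = {n0, n1, n5, n7}; Z2 = {n0, n1, n3, n5, n7}; Z3 = {n0, n1, n3, n4, n5, n7}; Z4 = {n0, n1, n2, n3, n4, n5, n7}; fixed.
Sat(E[~r U r]) = {n0, n1, n2, n3, n4, n5, n7}
E[(r | b) U E[~r U r]]: least fixpoint, start Z0 = Sat(E[~r U r]) = {n0, n1, n2, n3, n4, n5, n7}, add states in Sat(r | b) with some successor in Z. Already a fixed point.
Sat(E[(r | b) U E[~r U r]]) = {n0, n1, n2, n3, n4, n5, n7}
Sat(EX E[(r | b) U E[~r U r]]) = {s : some successor in {n0, n1, n2, n3, n4, n5, n7}} = {n1, n2, n3, n4, n5, n7}

{n1, n2, n3, n4, n5, n7}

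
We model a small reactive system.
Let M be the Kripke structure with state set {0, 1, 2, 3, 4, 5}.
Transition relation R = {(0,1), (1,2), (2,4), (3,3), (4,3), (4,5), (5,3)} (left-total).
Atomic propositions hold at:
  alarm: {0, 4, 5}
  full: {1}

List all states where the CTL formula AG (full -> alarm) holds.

{2, 3, 4, 5}

Sat(full -> alarm) = {0, 2, 3, 4, 5}
AG (full -> alarm): greatest fixpoint, start Z0 = {0, 2, 3, 4, 5}, keep only states in Sat with every successor in Z. Z1 = {2, 3, 4, 5}; fixed.
Sat(AG (full -> alarm)) = {2, 3, 4, 5}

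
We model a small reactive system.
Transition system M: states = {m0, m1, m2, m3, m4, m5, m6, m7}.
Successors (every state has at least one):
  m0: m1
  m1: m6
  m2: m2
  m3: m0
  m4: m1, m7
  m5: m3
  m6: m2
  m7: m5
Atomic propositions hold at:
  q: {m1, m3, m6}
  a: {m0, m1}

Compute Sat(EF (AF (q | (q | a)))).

Sat(q | a) = {m0, m1, m3, m6}
Sat(q | (q | a)) = {m0, m1, m3, m6}
AF (q | (q | a)): least fixpoint, start Z0 = {m0, m1, m3, m6}, add states with every successor in Z. Z1 = {m0, m1, m3, m5, m6}; Z2 = {m0, m1, m3, m5, m6, m7}; Z3 = {m0, m1, m3, m4, m5, m6, m7}; fixed.
Sat(AF (q | (q | a))) = {m0, m1, m3, m4, m5, m6, m7}
EF (AF (q | (q | a))): least fixpoint, start Z0 = {m0, m1, m3, m4, m5, m6, m7}, add states with some successor in Z. Already a fixed point.
Sat(EF (AF (q | (q | a)))) = {m0, m1, m3, m4, m5, m6, m7}

{m0, m1, m3, m4, m5, m6, m7}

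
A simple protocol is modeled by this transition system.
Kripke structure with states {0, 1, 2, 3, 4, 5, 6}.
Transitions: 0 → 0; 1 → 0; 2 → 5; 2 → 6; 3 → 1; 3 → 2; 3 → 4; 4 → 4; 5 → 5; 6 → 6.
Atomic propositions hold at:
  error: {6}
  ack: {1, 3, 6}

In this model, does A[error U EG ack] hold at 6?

EG ack: greatest fixpoint, start Z0 = {1, 3, 6}, keep only states in Sat with some successor in Z. Z1 = {3, 6}; Z2 = {6}; fixed.
Sat(EG ack) = {6}
A[error U EG ack]: least fixpoint, start Z0 = Sat(EG ack) = {6}, add states in Sat(error) with every successor in Z. Already a fixed point.
Sat(A[error U EG ack]) = {6}
6 ∈ Sat(A[error U EG ack]) = {6}, so the formula holds at 6.

Yes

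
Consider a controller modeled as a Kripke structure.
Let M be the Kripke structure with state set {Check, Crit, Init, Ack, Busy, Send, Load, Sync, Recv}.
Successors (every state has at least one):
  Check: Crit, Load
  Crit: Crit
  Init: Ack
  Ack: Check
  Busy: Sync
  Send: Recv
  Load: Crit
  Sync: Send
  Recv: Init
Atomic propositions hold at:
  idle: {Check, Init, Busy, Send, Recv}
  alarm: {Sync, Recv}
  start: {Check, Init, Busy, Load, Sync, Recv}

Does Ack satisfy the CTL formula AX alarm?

Sat(AX alarm) = {s : every successor in {Sync, Recv}} = {Busy, Send}
Ack ∉ Sat(AX alarm) = {Busy, Send}, so the formula does not hold at Ack.

No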